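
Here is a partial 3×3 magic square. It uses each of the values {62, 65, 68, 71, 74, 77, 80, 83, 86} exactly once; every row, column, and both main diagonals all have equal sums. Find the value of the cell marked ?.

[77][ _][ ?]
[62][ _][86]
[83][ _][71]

65

The 9 entries sum to 666, so each line sums to 666/3 = 222.
Row 2 needs 222; the known cells sum to 148, so (2,2) = 74.
Row 3: 83 + 71 + ? = 222, so (3,2) = 68.
From column 2, 222 − (74 + 68) gives (1,2) = 80.
Column 3 must total 222; the given cells sum to 157, so (1,3) = 65.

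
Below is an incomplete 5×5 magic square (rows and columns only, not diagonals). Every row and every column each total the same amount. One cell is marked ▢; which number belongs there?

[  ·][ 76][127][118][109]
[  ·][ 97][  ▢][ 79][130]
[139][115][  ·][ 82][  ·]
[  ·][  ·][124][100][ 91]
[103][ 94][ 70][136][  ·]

Column 4 is complete and sums to 515; that is the magic constant.
Row 1 needs 515; the known cells sum to 430, so (1,1) = 85.
Using row 5: 103 + 94 + 70 + 136 + ? → (5,5) = 515 − 403 = 112.
Column 2 must total 515; the given cells sum to 382, so (4,2) = 133.
Using column 5: 109 + 130 + 91 + 112 + ? → (3,5) = 515 − 442 = 73.
Using row 3: 139 + 115 + 82 + 73 + ? → (3,3) = 515 − 409 = 106.
From row 4, 515 − (133 + 124 + 100 + 91) gives (4,1) = 67.
Column 1: 85 + 139 + 67 + 103 + ? = 515, so (2,1) = 121.
From column 3, 515 − (127 + 106 + 124 + 70) gives (2,3) = 88.

88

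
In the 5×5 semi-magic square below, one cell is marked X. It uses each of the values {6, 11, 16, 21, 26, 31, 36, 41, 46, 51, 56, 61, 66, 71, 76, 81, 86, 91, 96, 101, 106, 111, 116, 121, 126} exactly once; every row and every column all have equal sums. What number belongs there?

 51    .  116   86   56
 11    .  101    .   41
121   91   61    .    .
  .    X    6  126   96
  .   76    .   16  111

36

The 25 entries sum to 1650, so each line sums to 1650/5 = 330.
Row 1 must total 330; the given cells sum to 309, so (1,2) = 21.
The remaining cell in column 3 is (5,3) = 330 − 284 = 46.
Using column 5: 56 + 41 + 96 + 111 + ? → (3,5) = 330 − 304 = 26.
The remaining cell in row 3 is (3,4) = 330 − 299 = 31.
From row 5, 330 − (76 + 46 + 16 + 111) gives (5,1) = 81.
Column 1 needs 330; the known cells sum to 264, so (4,1) = 66.
Column 4 must total 330; the given cells sum to 259, so (2,4) = 71.
From row 2, 330 − (11 + 101 + 71 + 41) gives (2,2) = 106.
Using row 4: 66 + 6 + 126 + 96 + ? → (4,2) = 330 − 294 = 36.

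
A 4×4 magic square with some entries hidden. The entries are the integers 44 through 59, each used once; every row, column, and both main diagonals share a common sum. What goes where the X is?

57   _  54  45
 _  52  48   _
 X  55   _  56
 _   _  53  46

44

The entries are 44 through 59, which sum to 824, so each line sums to 824/4 = 206.
Row 1 needs 206; the known cells sum to 156, so (1,2) = 50.
Using column 2: 50 + 52 + 55 + ? → (4,2) = 206 − 157 = 49.
Column 3: 54 + 48 + 53 + ? = 206, so (3,3) = 51.
From column 4, 206 − (45 + 56 + 46) gives (2,4) = 59.
Anti-diagonal: 45 + 48 + 55 + ? = 206, so (4,1) = 58.
The remaining cell in row 2 is (2,1) = 206 − 159 = 47.
The remaining cell in row 3 is (3,1) = 206 − 162 = 44.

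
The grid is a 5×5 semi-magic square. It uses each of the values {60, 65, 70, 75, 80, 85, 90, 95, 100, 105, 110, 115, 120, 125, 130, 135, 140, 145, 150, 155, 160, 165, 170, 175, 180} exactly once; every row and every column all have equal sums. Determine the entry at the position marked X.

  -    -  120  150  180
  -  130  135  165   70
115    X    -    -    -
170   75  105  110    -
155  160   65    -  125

The 25 entries sum to 3000, so each line sums to 3000/5 = 600.
Using row 2: 130 + 135 + 165 + 70 + ? → (2,1) = 600 − 500 = 100.
From row 4, 600 − (170 + 75 + 105 + 110) gives (4,5) = 140.
Row 5 needs 600; the known cells sum to 505, so (5,4) = 95.
Using column 1: 100 + 115 + 170 + 155 + ? → (1,1) = 600 − 540 = 60.
Column 3: 120 + 135 + 105 + 65 + ? = 600, so (3,3) = 175.
From column 4, 600 − (150 + 165 + 110 + 95) gives (3,4) = 80.
Column 5 must total 600; the given cells sum to 515, so (3,5) = 85.
Row 1 needs 600; the known cells sum to 510, so (1,2) = 90.
From row 3, 600 − (115 + 175 + 80 + 85) gives (3,2) = 145.

145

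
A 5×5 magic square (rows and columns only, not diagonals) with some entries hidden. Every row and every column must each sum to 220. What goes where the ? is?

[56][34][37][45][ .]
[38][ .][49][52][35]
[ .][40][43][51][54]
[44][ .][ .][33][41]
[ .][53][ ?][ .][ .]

36

The remaining cell in row 1 is (1,5) = 220 − 172 = 48.
Row 2 needs 220; the known cells sum to 174, so (2,2) = 46.
Row 3 needs 220; the known cells sum to 188, so (3,1) = 32.
From column 1, 220 − (56 + 38 + 32 + 44) gives (5,1) = 50.
Column 2 needs 220; the known cells sum to 173, so (4,2) = 47.
Column 4 must total 220; the given cells sum to 181, so (5,4) = 39.
Using column 5: 48 + 35 + 54 + 41 + ? → (5,5) = 220 − 178 = 42.
The remaining cell in row 4 is (4,3) = 220 − 165 = 55.
The remaining cell in row 5 is (5,3) = 220 − 184 = 36.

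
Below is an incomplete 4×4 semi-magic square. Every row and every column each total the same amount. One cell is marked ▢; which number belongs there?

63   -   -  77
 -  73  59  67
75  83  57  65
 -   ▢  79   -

69

Row 3 is complete and sums to 280; that is the magic constant.
Row 2 needs 280; the known cells sum to 199, so (2,1) = 81.
Column 1 must total 280; the given cells sum to 219, so (4,1) = 61.
Column 3 needs 280; the known cells sum to 195, so (1,3) = 85.
The remaining cell in column 4 is (4,4) = 280 − 209 = 71.
Using row 1: 63 + 85 + 77 + ? → (1,2) = 280 − 225 = 55.
From row 4, 280 − (61 + 79 + 71) gives (4,2) = 69.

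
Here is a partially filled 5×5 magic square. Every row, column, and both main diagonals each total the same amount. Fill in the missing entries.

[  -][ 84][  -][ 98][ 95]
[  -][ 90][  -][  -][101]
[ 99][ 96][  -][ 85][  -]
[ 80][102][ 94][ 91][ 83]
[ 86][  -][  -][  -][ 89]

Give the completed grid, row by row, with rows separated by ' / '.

92 84 81 98 95 / 93 90 87 79 101 / 99 96 88 85 82 / 80 102 94 91 83 / 86 78 100 97 89

Row 4 is already complete: 80 + 102 + 94 + 91 + 83 = 450, so that is the magic constant.
Column 2 must total 450; the given cells sum to 372, so (5,2) = 78.
From column 5, 450 − (95 + 101 + 83 + 89) gives (3,5) = 82.
From row 3, 450 − (99 + 96 + 85 + 82) gives (3,3) = 88.
The remaining cell in main diagonal is (1,1) = 450 − 358 = 92.
Anti-diagonal: 95 + 88 + 102 + 86 + ? = 450, so (2,4) = 79.
From row 1, 450 − (92 + 84 + 98 + 95) gives (1,3) = 81.
Using column 1: 92 + 99 + 80 + 86 + ? → (2,1) = 450 − 357 = 93.
The remaining cell in column 4 is (5,4) = 450 − 353 = 97.
Using row 2: 93 + 90 + 79 + 101 + ? → (2,3) = 450 − 363 = 87.
Row 5 must total 450; the given cells sum to 350, so (5,3) = 100.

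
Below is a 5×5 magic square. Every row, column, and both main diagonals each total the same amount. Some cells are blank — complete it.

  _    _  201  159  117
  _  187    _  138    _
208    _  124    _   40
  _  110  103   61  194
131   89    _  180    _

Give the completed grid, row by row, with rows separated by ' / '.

75 68 201 159 117 / 54 187 145 138 96 / 208 166 124 82 40 / 152 110 103 61 194 / 131 89 47 180 173

Anti-diagonal is already complete: 117 + 138 + 124 + 110 + 131 = 620, so that is the magic constant.
Row 4: 110 + 103 + 61 + 194 + ? = 620, so (4,1) = 152.
From column 4, 620 − (159 + 138 + 61 + 180) gives (3,4) = 82.
Using row 3: 208 + 124 + 82 + 40 + ? → (3,2) = 620 − 454 = 166.
Column 2 needs 620; the known cells sum to 552, so (1,2) = 68.
From row 1, 620 − (68 + 201 + 159 + 117) gives (1,1) = 75.
Column 1 needs 620; the known cells sum to 566, so (2,1) = 54.
Using main diagonal: 75 + 187 + 124 + 61 + ? → (5,5) = 620 − 447 = 173.
From row 5, 620 − (131 + 89 + 180 + 173) gives (5,3) = 47.
Column 3: 201 + 124 + 103 + 47 + ? = 620, so (2,3) = 145.
From column 5, 620 − (117 + 40 + 194 + 173) gives (2,5) = 96.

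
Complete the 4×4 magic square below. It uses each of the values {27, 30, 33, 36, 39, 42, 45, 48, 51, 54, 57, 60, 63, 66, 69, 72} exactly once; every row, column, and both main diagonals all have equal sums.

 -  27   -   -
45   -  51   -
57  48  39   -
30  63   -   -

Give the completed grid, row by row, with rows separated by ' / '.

66 27 36 69 / 45 60 51 42 / 57 48 39 54 / 30 63 72 33

The 16 entries sum to 792, so each line sums to 792/4 = 198.
Row 3: 57 + 48 + 39 + ? = 198, so (3,4) = 54.
Column 1: 45 + 57 + 30 + ? = 198, so (1,1) = 66.
Column 2 needs 198; the known cells sum to 138, so (2,2) = 60.
Using main diagonal: 66 + 60 + 39 + ? → (4,4) = 198 − 165 = 33.
Using anti-diagonal: 51 + 48 + 30 + ? → (1,4) = 198 − 129 = 69.
Using row 1: 66 + 27 + 69 + ? → (1,3) = 198 − 162 = 36.
Row 2 needs 198; the known cells sum to 156, so (2,4) = 42.
Using row 4: 30 + 63 + 33 + ? → (4,3) = 198 − 126 = 72.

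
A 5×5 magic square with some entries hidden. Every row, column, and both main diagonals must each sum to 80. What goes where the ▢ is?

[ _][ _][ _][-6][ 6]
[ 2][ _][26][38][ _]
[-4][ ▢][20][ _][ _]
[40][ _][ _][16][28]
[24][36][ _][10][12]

8

Row 5 needs 80; the known cells sum to 82, so (5,3) = -2.
Using column 1: 2 + (-4) + 40 + 24 + ? → (1,1) = 80 − 62 = 18.
Column 4 must total 80; the given cells sum to 58, so (3,4) = 22.
Using main diagonal: 18 + 20 + 16 + 12 + ? → (2,2) = 80 − 66 = 14.
Anti-diagonal needs 80; the known cells sum to 88, so (4,2) = -8.
From row 2, 80 − (2 + 14 + 26 + 38) gives (2,5) = 0.
The remaining cell in row 4 is (4,3) = 80 − 76 = 4.
From column 3, 80 − (26 + 20 + 4 + (-2)) gives (1,3) = 32.
From column 5, 80 − (6 + 0 + 28 + 12) gives (3,5) = 34.
Row 1 needs 80; the known cells sum to 50, so (1,2) = 30.
Using row 3: -4 + 20 + 22 + 34 + ? → (3,2) = 80 − 72 = 8.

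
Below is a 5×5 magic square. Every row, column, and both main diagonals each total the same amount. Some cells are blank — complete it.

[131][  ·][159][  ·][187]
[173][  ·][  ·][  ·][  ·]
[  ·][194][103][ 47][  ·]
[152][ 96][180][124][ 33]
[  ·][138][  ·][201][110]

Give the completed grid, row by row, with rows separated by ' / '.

Row 4 is already complete: 152 + 96 + 180 + 124 + 33 = 585, so that is the magic constant.
The remaining cell in main diagonal is (2,2) = 585 − 468 = 117.
Column 2: 117 + 194 + 96 + 138 + ? = 585, so (1,2) = 40.
From row 1, 585 − (131 + 40 + 159 + 187) gives (1,4) = 68.
From column 4, 585 − (68 + 47 + 124 + 201) gives (2,4) = 145.
Anti-diagonal must total 585; the given cells sum to 531, so (5,1) = 54.
Row 5 needs 585; the known cells sum to 503, so (5,3) = 82.
From column 1, 585 − (131 + 173 + 152 + 54) gives (3,1) = 75.
The remaining cell in column 3 is (2,3) = 585 − 524 = 61.
From row 2, 585 − (173 + 117 + 61 + 145) gives (2,5) = 89.
Using row 3: 75 + 194 + 103 + 47 + ? → (3,5) = 585 − 419 = 166.

131 40 159 68 187 / 173 117 61 145 89 / 75 194 103 47 166 / 152 96 180 124 33 / 54 138 82 201 110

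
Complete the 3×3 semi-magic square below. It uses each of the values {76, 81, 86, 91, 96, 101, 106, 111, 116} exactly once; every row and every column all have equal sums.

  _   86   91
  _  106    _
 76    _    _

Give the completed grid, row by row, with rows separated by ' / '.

The 9 entries sum to 864, so each line sums to 864/3 = 288.
Row 1 needs 288; the known cells sum to 177, so (1,1) = 111.
Column 1 needs 288; the known cells sum to 187, so (2,1) = 101.
Column 2: 86 + 106 + ? = 288, so (3,2) = 96.
Using row 2: 101 + 106 + ? → (2,3) = 288 − 207 = 81.
Row 3 needs 288; the known cells sum to 172, so (3,3) = 116.

111 86 91 / 101 106 81 / 76 96 116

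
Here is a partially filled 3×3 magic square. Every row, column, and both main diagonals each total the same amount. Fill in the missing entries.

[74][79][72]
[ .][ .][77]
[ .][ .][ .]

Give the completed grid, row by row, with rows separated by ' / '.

Row 1 is already complete: 74 + 79 + 72 = 225, so that is the magic constant.
From column 3, 225 − (72 + 77) gives (3,3) = 76.
Main diagonal must total 225; the given cells sum to 150, so (2,2) = 75.
Anti-diagonal needs 225; the known cells sum to 147, so (3,1) = 78.
Using row 2: 75 + 77 + ? → (2,1) = 225 − 152 = 73.
The remaining cell in row 3 is (3,2) = 225 − 154 = 71.

74 79 72 / 73 75 77 / 78 71 76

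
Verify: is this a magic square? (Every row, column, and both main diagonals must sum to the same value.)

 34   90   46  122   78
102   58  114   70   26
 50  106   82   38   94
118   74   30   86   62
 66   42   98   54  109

No — row 2 sums to 370 but main diagonal sums to 369.

Row 1: 34 + 90 + 46 + 122 + 78 = 370.
Row 2: 102 + 58 + 114 + 70 + 26 = 370.
Row 3: 50 + 106 + 82 + 38 + 94 = 370.
Row 4: 118 + 74 + 30 + 86 + 62 = 370.
Row 5: 66 + 42 + 98 + 54 + 109 = 369.
Column 1: 34 + 102 + 50 + 118 + 66 = 370.
Column 2: 90 + 58 + 106 + 74 + 42 = 370.
Column 3: 46 + 114 + 82 + 30 + 98 = 370.
Column 4: 122 + 70 + 38 + 86 + 54 = 370.
Column 5: 78 + 26 + 94 + 62 + 109 = 369.
Main diagonal: 34 + 58 + 82 + 86 + 109 = 369.
Anti-diagonal: 78 + 70 + 82 + 74 + 66 = 370.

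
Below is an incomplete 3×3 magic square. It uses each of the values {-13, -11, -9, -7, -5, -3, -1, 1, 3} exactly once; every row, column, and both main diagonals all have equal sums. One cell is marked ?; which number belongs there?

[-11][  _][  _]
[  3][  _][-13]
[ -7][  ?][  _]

-9

The 9 entries sum to -45, so each line sums to -45/3 = -15.
The remaining cell in row 2 is (2,2) = -15 − (-10) = -5.
From main diagonal, -15 − (-11 + (-5)) gives (3,3) = 1.
Using anti-diagonal: -5 + (-7) + ? → (1,3) = -15 − (-12) = -3.
Row 1: -11 + (-3) + ? = -15, so (1,2) = -1.
Row 3: -7 + 1 + ? = -15, so (3,2) = -9.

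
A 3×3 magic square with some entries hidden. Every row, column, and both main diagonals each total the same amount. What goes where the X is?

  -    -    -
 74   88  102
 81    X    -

Row 2 is complete and sums to 264; that is the magic constant.
Column 1 needs 264; the known cells sum to 155, so (1,1) = 109.
Main diagonal must total 264; the given cells sum to 197, so (3,3) = 67.
Anti-diagonal: 88 + 81 + ? = 264, so (1,3) = 95.
From row 1, 264 − (109 + 95) gives (1,2) = 60.
From row 3, 264 − (81 + 67) gives (3,2) = 116.

116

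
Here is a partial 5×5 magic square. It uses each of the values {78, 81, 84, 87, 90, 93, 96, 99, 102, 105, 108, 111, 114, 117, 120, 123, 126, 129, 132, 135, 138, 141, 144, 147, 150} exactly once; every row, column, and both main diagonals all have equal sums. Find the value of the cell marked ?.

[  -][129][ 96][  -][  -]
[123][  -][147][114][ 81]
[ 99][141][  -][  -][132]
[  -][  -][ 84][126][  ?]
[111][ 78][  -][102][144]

93

The 25 entries sum to 2850, so each line sums to 2850/5 = 570.
The remaining cell in row 2 is (2,2) = 570 − 465 = 105.
Row 5: 111 + 78 + 102 + 144 + ? = 570, so (5,3) = 135.
Using column 2: 129 + 105 + 141 + 78 + ? → (4,2) = 570 − 453 = 117.
Column 3: 96 + 147 + 84 + 135 + ? = 570, so (3,3) = 108.
The remaining cell in main diagonal is (1,1) = 570 − 483 = 87.
Anti-diagonal needs 570; the known cells sum to 450, so (1,5) = 120.
Row 1: 87 + 129 + 96 + 120 + ? = 570, so (1,4) = 138.
Row 3 must total 570; the given cells sum to 480, so (3,4) = 90.
Using column 1: 87 + 123 + 99 + 111 + ? → (4,1) = 570 − 420 = 150.
Column 5 must total 570; the given cells sum to 477, so (4,5) = 93.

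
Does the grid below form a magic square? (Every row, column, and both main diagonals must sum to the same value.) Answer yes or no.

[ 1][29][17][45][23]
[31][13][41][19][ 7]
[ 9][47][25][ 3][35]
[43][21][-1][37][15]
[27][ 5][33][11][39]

Row 1: 1 + 29 + 17 + 45 + 23 = 115.
Row 2: 31 + 13 + 41 + 19 + 7 = 111.
Row 3: 9 + 47 + 25 + 3 + 35 = 119.
Row 4: 43 + 21 + (-1) + 37 + 15 = 115.
Row 5: 27 + 5 + 33 + 11 + 39 = 115.
Column 1: 1 + 31 + 9 + 43 + 27 = 111.
Column 2: 29 + 13 + 47 + 21 + 5 = 115.
Column 3: 17 + 41 + 25 + (-1) + 33 = 115.
Column 4: 45 + 19 + 3 + 37 + 11 = 115.
Column 5: 23 + 7 + 35 + 15 + 39 = 119.
Main diagonal: 1 + 13 + 25 + 37 + 39 = 115.
Anti-diagonal: 23 + 19 + 25 + 21 + 27 = 115.

No — row 2 sums to 111 but row 4 sums to 115.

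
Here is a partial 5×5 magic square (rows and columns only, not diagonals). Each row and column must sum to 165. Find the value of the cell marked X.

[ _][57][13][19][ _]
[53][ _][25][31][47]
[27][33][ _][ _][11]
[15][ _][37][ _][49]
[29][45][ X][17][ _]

Row 2 must total 165; the given cells sum to 156, so (2,2) = 9.
Column 1 must total 165; the given cells sum to 124, so (1,1) = 41.
From column 2, 165 − (57 + 9 + 33 + 45) gives (4,2) = 21.
Row 1: 41 + 57 + 13 + 19 + ? = 165, so (1,5) = 35.
Row 4 must total 165; the given cells sum to 122, so (4,4) = 43.
Column 4 must total 165; the given cells sum to 110, so (3,4) = 55.
Column 5 needs 165; the known cells sum to 142, so (5,5) = 23.
Row 3 must total 165; the given cells sum to 126, so (3,3) = 39.
The remaining cell in row 5 is (5,3) = 165 − 114 = 51.

51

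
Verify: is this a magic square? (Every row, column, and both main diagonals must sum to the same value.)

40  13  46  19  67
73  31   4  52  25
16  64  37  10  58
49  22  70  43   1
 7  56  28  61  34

Row 1: 40 + 13 + 46 + 19 + 67 = 185.
Row 2: 73 + 31 + 4 + 52 + 25 = 185.
Row 3: 16 + 64 + 37 + 10 + 58 = 185.
Row 4: 49 + 22 + 70 + 43 + 1 = 185.
Row 5: 7 + 56 + 28 + 61 + 34 = 186.
Column 1: 40 + 73 + 16 + 49 + 7 = 185.
Column 2: 13 + 31 + 64 + 22 + 56 = 186.
Column 3: 46 + 4 + 37 + 70 + 28 = 185.
Column 4: 19 + 52 + 10 + 43 + 61 = 185.
Column 5: 67 + 25 + 58 + 1 + 34 = 185.
Main diagonal: 40 + 31 + 37 + 43 + 34 = 185.
Anti-diagonal: 67 + 52 + 37 + 22 + 7 = 185.

No — column 3 sums to 185 but column 2 sums to 186.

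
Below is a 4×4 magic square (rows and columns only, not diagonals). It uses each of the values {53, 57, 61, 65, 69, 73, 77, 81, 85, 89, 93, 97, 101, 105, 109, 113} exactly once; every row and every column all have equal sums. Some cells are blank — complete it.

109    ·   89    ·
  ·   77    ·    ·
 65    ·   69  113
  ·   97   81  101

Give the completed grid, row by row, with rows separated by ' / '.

109 73 89 61 / 105 77 93 57 / 65 85 69 113 / 53 97 81 101

The 16 entries sum to 1328, so each line sums to 1328/4 = 332.
Using row 3: 65 + 69 + 113 + ? → (3,2) = 332 − 247 = 85.
Row 4: 97 + 81 + 101 + ? = 332, so (4,1) = 53.
The remaining cell in column 1 is (2,1) = 332 − 227 = 105.
From column 2, 332 − (77 + 85 + 97) gives (1,2) = 73.
Column 3: 89 + 69 + 81 + ? = 332, so (2,3) = 93.
From row 1, 332 − (109 + 73 + 89) gives (1,4) = 61.
Row 2: 105 + 77 + 93 + ? = 332, so (2,4) = 57.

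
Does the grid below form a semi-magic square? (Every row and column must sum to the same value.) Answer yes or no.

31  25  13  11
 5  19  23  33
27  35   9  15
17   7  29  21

No — column 1 sums to 80 but column 2 sums to 86.

Row 1: 31 + 25 + 13 + 11 = 80.
Row 2: 5 + 19 + 23 + 33 = 80.
Row 3: 27 + 35 + 9 + 15 = 86.
Row 4: 17 + 7 + 29 + 21 = 74.
Column 1: 31 + 5 + 27 + 17 = 80.
Column 2: 25 + 19 + 35 + 7 = 86.
Column 3: 13 + 23 + 9 + 29 = 74.
Column 4: 11 + 33 + 15 + 21 = 80.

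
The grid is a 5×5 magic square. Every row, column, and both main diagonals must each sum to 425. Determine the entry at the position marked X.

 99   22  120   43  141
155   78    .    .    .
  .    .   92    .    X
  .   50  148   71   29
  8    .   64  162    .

113

From row 4, 425 − (50 + 148 + 71 + 29) gives (4,1) = 127.
Column 1: 99 + 155 + 127 + 8 + ? = 425, so (3,1) = 36.
Column 3 needs 425; the known cells sum to 424, so (2,3) = 1.
Main diagonal must total 425; the given cells sum to 340, so (5,5) = 85.
Anti-diagonal must total 425; the given cells sum to 291, so (2,4) = 134.
The remaining cell in row 2 is (2,5) = 425 − 368 = 57.
Using row 5: 8 + 64 + 162 + 85 + ? → (5,2) = 425 − 319 = 106.
Column 2 must total 425; the given cells sum to 256, so (3,2) = 169.
The remaining cell in column 4 is (3,4) = 425 − 410 = 15.
The remaining cell in column 5 is (3,5) = 425 − 312 = 113.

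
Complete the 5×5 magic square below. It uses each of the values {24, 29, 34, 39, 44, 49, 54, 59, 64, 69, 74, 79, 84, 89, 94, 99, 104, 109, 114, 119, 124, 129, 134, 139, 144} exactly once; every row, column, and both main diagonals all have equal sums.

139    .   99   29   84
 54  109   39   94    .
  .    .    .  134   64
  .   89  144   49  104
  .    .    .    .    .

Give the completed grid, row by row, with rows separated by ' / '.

The 25 entries sum to 2100, so each line sums to 2100/5 = 420.
The remaining cell in row 1 is (1,2) = 420 − 351 = 69.
The remaining cell in row 2 is (2,5) = 420 − 296 = 124.
Using row 4: 89 + 144 + 49 + 104 + ? → (4,1) = 420 − 386 = 34.
From column 4, 420 − (29 + 94 + 134 + 49) gives (5,4) = 114.
Column 5 must total 420; the given cells sum to 376, so (5,5) = 44.
Using main diagonal: 139 + 109 + 49 + 44 + ? → (3,3) = 420 − 341 = 79.
The remaining cell in anti-diagonal is (5,1) = 420 − 346 = 74.
Using column 1: 139 + 54 + 34 + 74 + ? → (3,1) = 420 − 301 = 119.
Using column 3: 99 + 39 + 79 + 144 + ? → (5,3) = 420 − 361 = 59.
Using row 3: 119 + 79 + 134 + 64 + ? → (3,2) = 420 − 396 = 24.
Row 5 must total 420; the given cells sum to 291, so (5,2) = 129.

139 69 99 29 84 / 54 109 39 94 124 / 119 24 79 134 64 / 34 89 144 49 104 / 74 129 59 114 44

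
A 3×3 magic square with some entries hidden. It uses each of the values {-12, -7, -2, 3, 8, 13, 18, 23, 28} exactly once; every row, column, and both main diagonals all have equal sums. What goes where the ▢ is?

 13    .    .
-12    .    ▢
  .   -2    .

28

The 9 entries sum to 72, so each line sums to 72/3 = 24.
Column 1 needs 24; the known cells sum to 1, so (3,1) = 23.
From row 3, 24 − (23 + (-2)) gives (3,3) = 3.
From main diagonal, 24 − (13 + 3) gives (2,2) = 8.
Anti-diagonal needs 24; the known cells sum to 31, so (1,3) = -7.
Row 1 must total 24; the given cells sum to 6, so (1,2) = 18.
Row 2: -12 + 8 + ? = 24, so (2,3) = 28.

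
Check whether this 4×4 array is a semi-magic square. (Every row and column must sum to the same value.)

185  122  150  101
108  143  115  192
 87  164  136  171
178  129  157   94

Yes

Row 1: 185 + 122 + 150 + 101 = 558.
Row 2: 108 + 143 + 115 + 192 = 558.
Row 3: 87 + 164 + 136 + 171 = 558.
Row 4: 178 + 129 + 157 + 94 = 558.
Column 1: 185 + 108 + 87 + 178 = 558.
Column 2: 122 + 143 + 164 + 129 = 558.
Column 3: 150 + 115 + 136 + 157 = 558.
Column 4: 101 + 192 + 171 + 94 = 558.
All lines sum to 558.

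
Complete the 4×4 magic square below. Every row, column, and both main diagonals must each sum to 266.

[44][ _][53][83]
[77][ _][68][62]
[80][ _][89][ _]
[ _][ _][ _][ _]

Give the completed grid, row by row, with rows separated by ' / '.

Row 1: 44 + 53 + 83 + ? = 266, so (1,2) = 86.
From row 2, 266 − (77 + 68 + 62) gives (2,2) = 59.
Using column 1: 44 + 77 + 80 + ? → (4,1) = 266 − 201 = 65.
Using column 3: 53 + 68 + 89 + ? → (4,3) = 266 − 210 = 56.
From main diagonal, 266 − (44 + 59 + 89) gives (4,4) = 74.
Anti-diagonal: 83 + 68 + 65 + ? = 266, so (3,2) = 50.
Row 3 must total 266; the given cells sum to 219, so (3,4) = 47.
Using row 4: 65 + 56 + 74 + ? → (4,2) = 266 − 195 = 71.

44 86 53 83 / 77 59 68 62 / 80 50 89 47 / 65 71 56 74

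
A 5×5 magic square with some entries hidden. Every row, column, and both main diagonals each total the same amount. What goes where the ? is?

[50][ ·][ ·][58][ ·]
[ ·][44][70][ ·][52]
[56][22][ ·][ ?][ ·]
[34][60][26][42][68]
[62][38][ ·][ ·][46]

Row 4 is complete and sums to 230; that is the magic constant.
Column 1: 50 + 56 + 34 + 62 + ? = 230, so (2,1) = 28.
The remaining cell in column 2 is (1,2) = 230 − 164 = 66.
From main diagonal, 230 − (50 + 44 + 42 + 46) gives (3,3) = 48.
Using row 2: 28 + 44 + 70 + 52 + ? → (2,4) = 230 − 194 = 36.
From anti-diagonal, 230 − (36 + 48 + 60 + 62) gives (1,5) = 24.
Using row 1: 50 + 66 + 58 + 24 + ? → (1,3) = 230 − 198 = 32.
From column 3, 230 − (32 + 70 + 48 + 26) gives (5,3) = 54.
Column 5: 24 + 52 + 68 + 46 + ? = 230, so (3,5) = 40.
Row 3 needs 230; the known cells sum to 166, so (3,4) = 64.

64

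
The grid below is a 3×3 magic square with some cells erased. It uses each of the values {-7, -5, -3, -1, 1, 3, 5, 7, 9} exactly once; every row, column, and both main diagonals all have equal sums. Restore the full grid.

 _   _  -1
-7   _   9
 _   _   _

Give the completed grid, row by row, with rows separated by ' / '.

The 9 entries sum to 9, so each line sums to 9/3 = 3.
Using row 2: -7 + 9 + ? → (2,2) = 3 − 2 = 1.
Using column 3: -1 + 9 + ? → (3,3) = 3 − 8 = -5.
Using main diagonal: 1 + (-5) + ? → (1,1) = 3 − (-4) = 7.
Anti-diagonal needs 3; the known cells sum to 0, so (3,1) = 3.
From row 1, 3 − (7 + (-1)) gives (1,2) = -3.
Row 3: 3 + (-5) + ? = 3, so (3,2) = 5.

7 -3 -1 / -7 1 9 / 3 5 -5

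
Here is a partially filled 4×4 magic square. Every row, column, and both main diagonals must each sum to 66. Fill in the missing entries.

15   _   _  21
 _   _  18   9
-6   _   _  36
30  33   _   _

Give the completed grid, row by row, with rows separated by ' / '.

Column 1 must total 66; the given cells sum to 39, so (2,1) = 27.
From column 4, 66 − (21 + 9 + 36) gives (4,4) = 0.
Using anti-diagonal: 21 + 18 + 30 + ? → (3,2) = 66 − 69 = -3.
The remaining cell in row 2 is (2,2) = 66 − 54 = 12.
Row 3 needs 66; the known cells sum to 27, so (3,3) = 39.
The remaining cell in row 4 is (4,3) = 66 − 63 = 3.
The remaining cell in column 2 is (1,2) = 66 − 42 = 24.
From column 3, 66 − (18 + 39 + 3) gives (1,3) = 6.

15 24 6 21 / 27 12 18 9 / -6 -3 39 36 / 30 33 3 0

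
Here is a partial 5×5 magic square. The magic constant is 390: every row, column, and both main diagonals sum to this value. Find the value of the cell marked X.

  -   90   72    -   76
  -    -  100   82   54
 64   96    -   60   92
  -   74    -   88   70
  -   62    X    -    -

Using row 3: 64 + 96 + 60 + 92 + ? → (3,3) = 390 − 312 = 78.
Column 2 must total 390; the given cells sum to 322, so (2,2) = 68.
Column 5: 76 + 54 + 92 + 70 + ? = 390, so (5,5) = 98.
Main diagonal needs 390; the known cells sum to 332, so (1,1) = 58.
The remaining cell in anti-diagonal is (5,1) = 390 − 310 = 80.
Row 1 must total 390; the given cells sum to 296, so (1,4) = 94.
The remaining cell in row 2 is (2,1) = 390 − 304 = 86.
Using column 1: 58 + 86 + 64 + 80 + ? → (4,1) = 390 − 288 = 102.
Using column 4: 94 + 82 + 60 + 88 + ? → (5,4) = 390 − 324 = 66.
Row 4 must total 390; the given cells sum to 334, so (4,3) = 56.
Row 5 needs 390; the known cells sum to 306, so (5,3) = 84.

84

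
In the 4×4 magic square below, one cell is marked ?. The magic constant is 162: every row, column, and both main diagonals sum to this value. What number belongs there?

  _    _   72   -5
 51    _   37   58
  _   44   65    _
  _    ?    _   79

9

From row 2, 162 − (51 + 37 + 58) gives (2,2) = 16.
Column 3 must total 162; the given cells sum to 174, so (4,3) = -12.
The remaining cell in column 4 is (3,4) = 162 − 132 = 30.
Using main diagonal: 16 + 65 + 79 + ? → (1,1) = 162 − 160 = 2.
Anti-diagonal must total 162; the given cells sum to 76, so (4,1) = 86.
Row 1 must total 162; the given cells sum to 69, so (1,2) = 93.
Row 3 must total 162; the given cells sum to 139, so (3,1) = 23.
From row 4, 162 − (86 + (-12) + 79) gives (4,2) = 9.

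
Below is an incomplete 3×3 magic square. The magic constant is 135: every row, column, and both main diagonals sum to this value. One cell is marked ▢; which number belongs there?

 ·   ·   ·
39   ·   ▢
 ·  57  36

From row 3, 135 − (57 + 36) gives (3,1) = 42.
Column 1 must total 135; the given cells sum to 81, so (1,1) = 54.
Main diagonal must total 135; the given cells sum to 90, so (2,2) = 45.
From anti-diagonal, 135 − (45 + 42) gives (1,3) = 48.
Using row 1: 54 + 48 + ? → (1,2) = 135 − 102 = 33.
Row 2: 39 + 45 + ? = 135, so (2,3) = 51.

51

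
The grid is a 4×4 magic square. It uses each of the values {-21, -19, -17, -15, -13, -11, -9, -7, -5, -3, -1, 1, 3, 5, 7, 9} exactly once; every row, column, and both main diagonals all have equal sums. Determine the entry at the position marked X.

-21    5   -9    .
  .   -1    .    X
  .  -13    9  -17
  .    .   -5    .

3

The 16 entries sum to -96, so each line sums to -96/4 = -24.
Row 1: -21 + 5 + (-9) + ? = -24, so (1,4) = 1.
The remaining cell in row 3 is (3,1) = -24 − (-21) = -3.
Column 2 needs -24; the known cells sum to -9, so (4,2) = -15.
Column 3 needs -24; the known cells sum to -5, so (2,3) = -19.
Main diagonal: -21 + (-1) + 9 + ? = -24, so (4,4) = -11.
From anti-diagonal, -24 − (1 + (-19) + (-13)) gives (4,1) = 7.
Using column 1: -21 + (-3) + 7 + ? → (2,1) = -24 − (-17) = -7.
Column 4 must total -24; the given cells sum to -27, so (2,4) = 3.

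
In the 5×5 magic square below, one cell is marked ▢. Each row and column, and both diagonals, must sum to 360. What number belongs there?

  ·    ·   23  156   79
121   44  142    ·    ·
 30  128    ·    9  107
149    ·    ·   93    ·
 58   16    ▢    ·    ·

114

The remaining cell in row 3 is (3,3) = 360 − 274 = 86.
From column 1, 360 − (121 + 30 + 149 + 58) gives (1,1) = 2.
Main diagonal needs 360; the known cells sum to 225, so (5,5) = 135.
From row 1, 360 − (2 + 23 + 156 + 79) gives (1,2) = 100.
Column 2 needs 360; the known cells sum to 288, so (4,2) = 72.
Anti-diagonal: 79 + 86 + 72 + 58 + ? = 360, so (2,4) = 65.
Row 2: 121 + 44 + 142 + 65 + ? = 360, so (2,5) = -12.
Column 4 must total 360; the given cells sum to 323, so (5,4) = 37.
Column 5: 79 + (-12) + 107 + 135 + ? = 360, so (4,5) = 51.
Row 4: 149 + 72 + 93 + 51 + ? = 360, so (4,3) = -5.
The remaining cell in row 5 is (5,3) = 360 − 246 = 114.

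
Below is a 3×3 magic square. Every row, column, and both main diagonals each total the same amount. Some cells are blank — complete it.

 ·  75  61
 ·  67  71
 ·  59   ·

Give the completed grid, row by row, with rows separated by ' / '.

Column 2 is already complete: 75 + 67 + 59 = 201, so that is the magic constant.
Row 1: 75 + 61 + ? = 201, so (1,1) = 65.
Using row 2: 67 + 71 + ? → (2,1) = 201 − 138 = 63.
From column 1, 201 − (65 + 63) gives (3,1) = 73.
The remaining cell in column 3 is (3,3) = 201 − 132 = 69.

65 75 61 / 63 67 71 / 73 59 69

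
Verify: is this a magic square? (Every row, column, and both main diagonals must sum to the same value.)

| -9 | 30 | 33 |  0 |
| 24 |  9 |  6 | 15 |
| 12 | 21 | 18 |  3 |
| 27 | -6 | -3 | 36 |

Row 1: -9 + 30 + 33 + 0 = 54.
Row 2: 24 + 9 + 6 + 15 = 54.
Row 3: 12 + 21 + 18 + 3 = 54.
Row 4: 27 + (-6) + (-3) + 36 = 54.
Column 1: -9 + 24 + 12 + 27 = 54.
Column 2: 30 + 9 + 21 + (-6) = 54.
Column 3: 33 + 6 + 18 + (-3) = 54.
Column 4: 0 + 15 + 3 + 36 = 54.
Main diagonal: -9 + 9 + 18 + 36 = 54.
Anti-diagonal: 0 + 6 + 21 + 27 = 54.
All lines sum to 54.

Yes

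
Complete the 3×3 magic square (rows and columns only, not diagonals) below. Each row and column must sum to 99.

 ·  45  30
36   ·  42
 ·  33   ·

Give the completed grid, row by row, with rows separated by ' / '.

Using row 1: 45 + 30 + ? → (1,1) = 99 − 75 = 24.
The remaining cell in row 2 is (2,2) = 99 − 78 = 21.
Column 1 needs 99; the known cells sum to 60, so (3,1) = 39.
Column 3 must total 99; the given cells sum to 72, so (3,3) = 27.

24 45 30 / 36 21 42 / 39 33 27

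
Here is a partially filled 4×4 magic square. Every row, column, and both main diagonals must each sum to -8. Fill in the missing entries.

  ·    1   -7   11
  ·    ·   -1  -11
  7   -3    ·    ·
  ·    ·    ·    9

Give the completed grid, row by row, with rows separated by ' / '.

From row 1, -8 − (1 + (-7) + 11) gives (1,1) = -13.
The remaining cell in column 4 is (3,4) = -8 − 9 = -17.
From anti-diagonal, -8 − (11 + (-1) + (-3)) gives (4,1) = -15.
The remaining cell in row 3 is (3,3) = -8 − (-13) = 5.
Column 1 needs -8; the known cells sum to -21, so (2,1) = 13.
Column 3 must total -8; the given cells sum to -3, so (4,3) = -5.
From main diagonal, -8 − (-13 + 5 + 9) gives (2,2) = -9.
The remaining cell in row 4 is (4,2) = -8 − (-11) = 3.

-13 1 -7 11 / 13 -9 -1 -11 / 7 -3 5 -17 / -15 3 -5 9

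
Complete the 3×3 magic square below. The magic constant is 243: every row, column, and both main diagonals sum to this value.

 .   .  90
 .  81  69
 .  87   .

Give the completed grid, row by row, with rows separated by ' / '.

78 75 90 / 93 81 69 / 72 87 84

From row 2, 243 − (81 + 69) gives (2,1) = 93.
The remaining cell in column 2 is (1,2) = 243 − 168 = 75.
Column 3: 90 + 69 + ? = 243, so (3,3) = 84.
Using main diagonal: 81 + 84 + ? → (1,1) = 243 − 165 = 78.
Anti-diagonal: 90 + 81 + ? = 243, so (3,1) = 72.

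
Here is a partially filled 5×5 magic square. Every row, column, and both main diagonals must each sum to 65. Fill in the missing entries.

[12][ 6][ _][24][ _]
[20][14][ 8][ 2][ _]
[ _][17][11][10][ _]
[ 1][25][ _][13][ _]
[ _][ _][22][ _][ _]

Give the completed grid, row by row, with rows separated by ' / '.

12 6 5 24 18 / 20 14 8 2 21 / 23 17 11 10 4 / 1 25 19 13 7 / 9 3 22 16 15

Row 2: 20 + 14 + 8 + 2 + ? = 65, so (2,5) = 21.
Using column 2: 6 + 14 + 17 + 25 + ? → (5,2) = 65 − 62 = 3.
Column 4: 24 + 2 + 10 + 13 + ? = 65, so (5,4) = 16.
The remaining cell in main diagonal is (5,5) = 65 − 50 = 15.
From row 5, 65 − (3 + 22 + 16 + 15) gives (5,1) = 9.
Using column 1: 12 + 20 + 1 + 9 + ? → (3,1) = 65 − 42 = 23.
Anti-diagonal must total 65; the given cells sum to 47, so (1,5) = 18.
Row 1 needs 65; the known cells sum to 60, so (1,3) = 5.
From row 3, 65 − (23 + 17 + 11 + 10) gives (3,5) = 4.
Column 3 needs 65; the known cells sum to 46, so (4,3) = 19.
Using column 5: 18 + 21 + 4 + 15 + ? → (4,5) = 65 − 58 = 7.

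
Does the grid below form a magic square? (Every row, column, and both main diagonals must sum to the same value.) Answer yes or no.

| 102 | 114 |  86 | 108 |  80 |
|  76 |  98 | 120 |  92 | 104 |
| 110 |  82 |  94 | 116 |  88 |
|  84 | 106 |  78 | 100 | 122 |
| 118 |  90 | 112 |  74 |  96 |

Yes

Row 1: 102 + 114 + 86 + 108 + 80 = 490.
Row 2: 76 + 98 + 120 + 92 + 104 = 490.
Row 3: 110 + 82 + 94 + 116 + 88 = 490.
Row 4: 84 + 106 + 78 + 100 + 122 = 490.
Row 5: 118 + 90 + 112 + 74 + 96 = 490.
Column 1: 102 + 76 + 110 + 84 + 118 = 490.
Column 2: 114 + 98 + 82 + 106 + 90 = 490.
Column 3: 86 + 120 + 94 + 78 + 112 = 490.
Column 4: 108 + 92 + 116 + 100 + 74 = 490.
Column 5: 80 + 104 + 88 + 122 + 96 = 490.
Main diagonal: 102 + 98 + 94 + 100 + 96 = 490.
Anti-diagonal: 80 + 92 + 94 + 106 + 118 = 490.
All lines sum to 490.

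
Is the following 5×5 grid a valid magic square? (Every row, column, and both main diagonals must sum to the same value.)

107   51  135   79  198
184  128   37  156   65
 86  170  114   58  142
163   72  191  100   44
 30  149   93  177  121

Yes

Row 1: 107 + 51 + 135 + 79 + 198 = 570.
Row 2: 184 + 128 + 37 + 156 + 65 = 570.
Row 3: 86 + 170 + 114 + 58 + 142 = 570.
Row 4: 163 + 72 + 191 + 100 + 44 = 570.
Row 5: 30 + 149 + 93 + 177 + 121 = 570.
Column 1: 107 + 184 + 86 + 163 + 30 = 570.
Column 2: 51 + 128 + 170 + 72 + 149 = 570.
Column 3: 135 + 37 + 114 + 191 + 93 = 570.
Column 4: 79 + 156 + 58 + 100 + 177 = 570.
Column 5: 198 + 65 + 142 + 44 + 121 = 570.
Main diagonal: 107 + 128 + 114 + 100 + 121 = 570.
Anti-diagonal: 198 + 156 + 114 + 72 + 30 = 570.
All lines sum to 570.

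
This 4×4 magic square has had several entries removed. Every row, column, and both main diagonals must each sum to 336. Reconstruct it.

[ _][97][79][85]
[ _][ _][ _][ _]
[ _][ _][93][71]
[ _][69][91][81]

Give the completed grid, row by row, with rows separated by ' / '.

From row 1, 336 − (97 + 79 + 85) gives (1,1) = 75.
From row 4, 336 − (69 + 91 + 81) gives (4,1) = 95.
Using column 3: 79 + 93 + 91 + ? → (2,3) = 336 − 263 = 73.
Column 4 needs 336; the known cells sum to 237, so (2,4) = 99.
Main diagonal needs 336; the known cells sum to 249, so (2,2) = 87.
Using anti-diagonal: 85 + 73 + 95 + ? → (3,2) = 336 − 253 = 83.
Row 2 needs 336; the known cells sum to 259, so (2,1) = 77.
The remaining cell in row 3 is (3,1) = 336 − 247 = 89.

75 97 79 85 / 77 87 73 99 / 89 83 93 71 / 95 69 91 81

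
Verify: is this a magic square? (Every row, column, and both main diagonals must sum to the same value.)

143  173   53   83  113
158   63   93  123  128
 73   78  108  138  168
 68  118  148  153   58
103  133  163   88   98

Row 1: 143 + 173 + 53 + 83 + 113 = 565.
Row 2: 158 + 63 + 93 + 123 + 128 = 565.
Row 3: 73 + 78 + 108 + 138 + 168 = 565.
Row 4: 68 + 118 + 148 + 153 + 58 = 545.
Row 5: 103 + 133 + 163 + 88 + 98 = 585.
Column 1: 143 + 158 + 73 + 68 + 103 = 545.
Column 2: 173 + 63 + 78 + 118 + 133 = 565.
Column 3: 53 + 93 + 108 + 148 + 163 = 565.
Column 4: 83 + 123 + 138 + 153 + 88 = 585.
Column 5: 113 + 128 + 168 + 58 + 98 = 565.
Main diagonal: 143 + 63 + 108 + 153 + 98 = 565.
Anti-diagonal: 113 + 123 + 108 + 118 + 103 = 565.

No — column 4 sums to 585 but main diagonal sums to 565.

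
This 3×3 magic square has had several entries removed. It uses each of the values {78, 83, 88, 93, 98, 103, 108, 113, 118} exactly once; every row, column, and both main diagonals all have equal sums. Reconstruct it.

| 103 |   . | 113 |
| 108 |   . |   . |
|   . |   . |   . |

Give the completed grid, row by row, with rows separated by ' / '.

The 9 entries sum to 882, so each line sums to 882/3 = 294.
From row 1, 294 − (103 + 113) gives (1,2) = 78.
Column 1 must total 294; the given cells sum to 211, so (3,1) = 83.
Using anti-diagonal: 113 + 83 + ? → (2,2) = 294 − 196 = 98.
Row 2 must total 294; the given cells sum to 206, so (2,3) = 88.
Column 2: 78 + 98 + ? = 294, so (3,2) = 118.
The remaining cell in column 3 is (3,3) = 294 − 201 = 93.

103 78 113 / 108 98 88 / 83 118 93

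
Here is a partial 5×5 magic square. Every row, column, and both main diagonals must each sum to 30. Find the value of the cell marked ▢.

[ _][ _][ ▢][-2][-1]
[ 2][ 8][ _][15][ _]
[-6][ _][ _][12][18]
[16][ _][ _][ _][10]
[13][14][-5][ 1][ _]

17

Using row 5: 13 + 14 + (-5) + 1 + ? → (5,5) = 30 − 23 = 7.
Column 1 needs 30; the known cells sum to 25, so (1,1) = 5.
Column 4: -2 + 15 + 12 + 1 + ? = 30, so (4,4) = 4.
Column 5: -1 + 18 + 10 + 7 + ? = 30, so (2,5) = -4.
From main diagonal, 30 − (5 + 8 + 4 + 7) gives (3,3) = 6.
Anti-diagonal: -1 + 15 + 6 + 13 + ? = 30, so (4,2) = -3.
Row 2 needs 30; the known cells sum to 21, so (2,3) = 9.
Row 3: -6 + 6 + 12 + 18 + ? = 30, so (3,2) = 0.
Row 4: 16 + (-3) + 4 + 10 + ? = 30, so (4,3) = 3.
Column 2 needs 30; the known cells sum to 19, so (1,2) = 11.
Column 3 needs 30; the known cells sum to 13, so (1,3) = 17.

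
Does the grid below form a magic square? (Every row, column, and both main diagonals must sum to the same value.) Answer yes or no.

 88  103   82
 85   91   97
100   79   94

Row 1: 88 + 103 + 82 = 273.
Row 2: 85 + 91 + 97 = 273.
Row 3: 100 + 79 + 94 = 273.
Column 1: 88 + 85 + 100 = 273.
Column 2: 103 + 91 + 79 = 273.
Column 3: 82 + 97 + 94 = 273.
Main diagonal: 88 + 91 + 94 = 273.
Anti-diagonal: 82 + 91 + 100 = 273.
All lines sum to 273.

Yes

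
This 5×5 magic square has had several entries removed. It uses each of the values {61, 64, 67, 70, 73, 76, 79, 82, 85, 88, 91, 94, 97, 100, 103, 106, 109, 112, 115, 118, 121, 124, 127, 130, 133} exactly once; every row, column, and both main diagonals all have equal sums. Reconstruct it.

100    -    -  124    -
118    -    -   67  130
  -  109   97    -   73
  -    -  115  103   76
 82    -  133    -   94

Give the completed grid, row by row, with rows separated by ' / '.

The 25 entries sum to 2425, so each line sums to 2425/5 = 485.
Column 5 must total 485; the given cells sum to 373, so (1,5) = 112.
Main diagonal needs 485; the known cells sum to 394, so (2,2) = 91.
Anti-diagonal needs 485; the known cells sum to 358, so (4,2) = 127.
From row 2, 485 − (118 + 91 + 67 + 130) gives (2,3) = 79.
Row 4: 127 + 115 + 103 + 76 + ? = 485, so (4,1) = 64.
The remaining cell in column 1 is (3,1) = 485 − 364 = 121.
The remaining cell in column 3 is (1,3) = 485 − 424 = 61.
The remaining cell in row 1 is (1,2) = 485 − 397 = 88.
Row 3: 121 + 109 + 97 + 73 + ? = 485, so (3,4) = 85.
Column 2: 88 + 91 + 109 + 127 + ? = 485, so (5,2) = 70.
Column 4: 124 + 67 + 85 + 103 + ? = 485, so (5,4) = 106.

100 88 61 124 112 / 118 91 79 67 130 / 121 109 97 85 73 / 64 127 115 103 76 / 82 70 133 106 94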